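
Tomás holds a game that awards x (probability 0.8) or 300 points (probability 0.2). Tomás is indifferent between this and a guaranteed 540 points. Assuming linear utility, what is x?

0.8·x + 0.2·300 = 540
0.8·x = 540 − 60 = 480
x = 480 / 0.8 = 600

x = 600 points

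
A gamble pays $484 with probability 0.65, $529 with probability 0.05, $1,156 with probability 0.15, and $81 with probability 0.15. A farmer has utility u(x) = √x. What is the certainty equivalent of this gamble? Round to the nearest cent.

E[u] = 0.65·√484 + 0.05·√529 + 0.15·√1156 + 0.15·√81 = 0.65·22 + 0.05·23 + 0.15·34 + 0.15·9 = 21.9
CE = (21.9)² = 479.61

$479.61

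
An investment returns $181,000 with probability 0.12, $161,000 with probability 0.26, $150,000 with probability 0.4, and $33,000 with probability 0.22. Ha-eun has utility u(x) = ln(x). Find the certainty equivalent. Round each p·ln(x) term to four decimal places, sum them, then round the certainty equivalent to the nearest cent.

E[u] = 0.12·ln(181000) + 0.26·ln(161000) + 0.4·ln(150000) + 0.22·ln(33000) = 1.4528 + 3.1172 + 4.7674 + 2.2889 = 11.6263
CE = e^11.6263 ≈ 112005.14

$112,005.14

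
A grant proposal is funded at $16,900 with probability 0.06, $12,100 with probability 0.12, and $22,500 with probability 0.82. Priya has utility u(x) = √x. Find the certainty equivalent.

E[u] = 0.06·√16900 + 0.12·√12100 + 0.82·√22500 = 0.06·130 + 0.12·110 + 0.82·150 = 144
CE = (144)² = 20736

$20,736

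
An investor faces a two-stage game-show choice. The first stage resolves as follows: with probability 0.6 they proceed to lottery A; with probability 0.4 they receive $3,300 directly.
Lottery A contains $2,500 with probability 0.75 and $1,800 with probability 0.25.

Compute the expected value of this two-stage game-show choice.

EV(A) = 0.75 × 2500 + 0.25 × 1800 = 1875 + 450 = 2325
Branch B: 3300 (certain)
Overall = 0.6 × 2325 + 0.4 × 3300 = 1395 + 1320 = 2715

$2,715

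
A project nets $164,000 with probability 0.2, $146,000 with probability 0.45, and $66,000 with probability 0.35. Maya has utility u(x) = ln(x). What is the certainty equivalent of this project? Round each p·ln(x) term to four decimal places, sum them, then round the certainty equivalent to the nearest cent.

E[u] = 0.2·ln(164000) + 0.45·ln(146000) + 0.35·ln(66000) = 2.4015 + 5.3511 + 3.8841 = 11.6367
CE = e^11.6367 ≈ 113176.07

$113,176.07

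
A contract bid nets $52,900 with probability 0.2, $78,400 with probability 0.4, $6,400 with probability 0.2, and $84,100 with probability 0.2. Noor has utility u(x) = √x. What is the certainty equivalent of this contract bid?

$53,824

E[u] = 0.2·√52900 + 0.4·√78400 + 0.2·√6400 + 0.2·√84100 = 0.2·230 + 0.4·280 + 0.2·80 + 0.2·290 = 232
CE = (232)² = 53824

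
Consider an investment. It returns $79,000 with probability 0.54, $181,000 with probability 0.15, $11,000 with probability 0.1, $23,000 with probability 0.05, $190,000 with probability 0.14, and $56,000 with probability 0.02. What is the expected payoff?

$99,780

EV = 0.54 × 79000 + 0.15 × 181000 + 0.1 × 11000 + 0.05 × 23000 + 0.14 × 190000 + 0.02 × 56000 = 42660 + 27150 + 1100 + 1150 + 26600 + 1120 = 99780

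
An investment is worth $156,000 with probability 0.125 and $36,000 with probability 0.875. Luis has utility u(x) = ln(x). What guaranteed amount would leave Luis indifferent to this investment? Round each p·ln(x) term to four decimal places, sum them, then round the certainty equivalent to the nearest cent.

E[u] = 0.125·ln(156000) + 0.875·ln(36000) = 1.4947 + 9.1799 = 10.6746
CE = e^10.6746 ≈ 43243.40

$43,243.40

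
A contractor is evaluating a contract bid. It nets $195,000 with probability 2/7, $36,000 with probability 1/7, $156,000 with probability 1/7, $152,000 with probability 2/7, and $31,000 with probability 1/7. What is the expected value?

EV = 2/7 × 195000 + 1/7 × 36000 + 1/7 × 156000 + 2/7 × 152000 + 1/7 × 31000 = 55714.2857 + 5142.8571 + 22285.7143 + 43428.5714 + 4428.5714 = 131000

$131,000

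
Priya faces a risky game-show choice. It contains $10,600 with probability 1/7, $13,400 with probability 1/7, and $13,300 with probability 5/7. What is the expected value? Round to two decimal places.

EV = 1/7 × 10600 + 1/7 × 13400 + 5/7 × 13300 = 1514.2857 + 1914.2857 + 9500 = 12928.5714

$12,928.57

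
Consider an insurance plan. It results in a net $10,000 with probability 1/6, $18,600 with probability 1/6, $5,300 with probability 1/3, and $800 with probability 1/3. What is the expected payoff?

$6,800

EV = 1/6 × 10000 + 1/6 × 18600 + 1/3 × 5300 + 1/3 × 800 = 1666.6667 + 3100 + 1766.6667 + 266.6667 = 6800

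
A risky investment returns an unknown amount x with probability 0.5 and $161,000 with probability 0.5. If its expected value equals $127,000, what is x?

x = $93,000

0.5·x + 0.5·161000 = 127000
0.5·x = 127000 − 80500 = 46500
x = 46500 / 0.5 = 93000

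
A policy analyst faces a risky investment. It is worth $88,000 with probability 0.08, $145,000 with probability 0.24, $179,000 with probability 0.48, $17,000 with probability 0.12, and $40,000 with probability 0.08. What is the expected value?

$133,000

EV = 0.08 × 88000 + 0.24 × 145000 + 0.48 × 179000 + 0.12 × 17000 + 0.08 × 40000 = 7040 + 34800 + 85920 + 2040 + 3200 = 133000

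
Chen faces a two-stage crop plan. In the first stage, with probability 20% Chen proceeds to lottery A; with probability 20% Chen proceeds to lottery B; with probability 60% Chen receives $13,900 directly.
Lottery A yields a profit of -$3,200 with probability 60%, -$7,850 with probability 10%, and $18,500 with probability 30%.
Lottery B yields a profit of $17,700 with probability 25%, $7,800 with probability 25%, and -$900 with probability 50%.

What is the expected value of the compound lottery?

$10,094

EV(A) = 0.6 × (-3200) + 0.1 × (-7850) + 0.3 × 18500 = -1920 − 785 + 5550 = 2845
EV(B) = 0.25 × 17700 + 0.25 × 7800 + 0.5 × (-900) = 4425 + 1950 − 450 = 5925
Branch C: 13900 (certain)
Overall = 0.2 × 2845 + 0.2 × 5925 + 0.6 × 13900 = 569 + 1185 + 8340 = 10094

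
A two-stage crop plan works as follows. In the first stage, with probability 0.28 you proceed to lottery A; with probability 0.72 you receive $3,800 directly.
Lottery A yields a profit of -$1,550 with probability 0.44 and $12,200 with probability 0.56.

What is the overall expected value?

EV(A) = 0.44 × (-1550) + 0.56 × 12200 = -682 + 6832 = 6150
Branch B: 3800 (certain)
Overall = 0.28 × 6150 + 0.72 × 3800 = 1722 + 2736 = 4458

$4,458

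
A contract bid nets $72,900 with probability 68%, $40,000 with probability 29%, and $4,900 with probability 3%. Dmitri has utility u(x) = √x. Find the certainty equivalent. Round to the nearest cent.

E[u] = 0.68·√72900 + 0.29·√40000 + 0.03·√4900 = 0.68·270 + 0.29·200 + 0.03·70 = 243.7
CE = (243.7)² = 59389.69

$59,389.69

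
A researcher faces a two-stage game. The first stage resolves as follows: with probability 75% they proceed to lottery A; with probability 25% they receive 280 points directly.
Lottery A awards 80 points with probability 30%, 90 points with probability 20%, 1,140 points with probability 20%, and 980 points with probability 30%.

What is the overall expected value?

493 points

EV(A) = 0.3 × 80 + 0.2 × 90 + 0.2 × 1140 + 0.3 × 980 = 24 + 18 + 228 + 294 = 564
Branch B: 280 (certain)
Overall = 0.75 × 564 + 0.25 × 280 = 423 + 70 = 493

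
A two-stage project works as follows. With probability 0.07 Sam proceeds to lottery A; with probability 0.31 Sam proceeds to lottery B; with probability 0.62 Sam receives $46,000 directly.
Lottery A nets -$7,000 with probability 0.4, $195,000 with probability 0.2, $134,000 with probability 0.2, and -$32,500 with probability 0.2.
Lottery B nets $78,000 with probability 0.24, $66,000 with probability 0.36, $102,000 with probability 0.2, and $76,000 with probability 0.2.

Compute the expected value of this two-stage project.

EV(A) = 0.4 × (-7000) + 0.2 × 195000 + 0.2 × 134000 + 0.2 × (-32500) = -2800 + 39000 + 26800 − 6500 = 56500
EV(B) = 0.24 × 78000 + 0.36 × 66000 + 0.2 × 102000 + 0.2 × 76000 = 18720 + 23760 + 20400 + 15200 = 78080
Branch C: 46000 (certain)
Overall = 0.07 × 56500 + 0.31 × 78080 + 0.62 × 46000 = 3955 + 24204.8 + 28520 = 56679.8

$56,679.80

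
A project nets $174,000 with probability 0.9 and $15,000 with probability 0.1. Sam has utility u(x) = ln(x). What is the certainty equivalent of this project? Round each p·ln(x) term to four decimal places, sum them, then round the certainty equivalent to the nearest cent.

$136,175.53

E[u] = 0.9·ln(174000) + 0.1·ln(15000) = 10.8601 + 0.9616 = 11.8217
CE = e^11.8217 ≈ 136175.53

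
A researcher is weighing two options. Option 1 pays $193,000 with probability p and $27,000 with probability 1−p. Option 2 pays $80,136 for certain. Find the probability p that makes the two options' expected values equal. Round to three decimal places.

p·193000 + (1−p)·27000 = 80136
166000p + 27000 = 80136
p = (80136 − 27000) / 166000

p = 0.320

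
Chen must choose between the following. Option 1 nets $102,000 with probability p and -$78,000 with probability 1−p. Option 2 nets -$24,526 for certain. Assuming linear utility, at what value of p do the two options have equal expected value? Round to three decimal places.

p = 0.297

p·102000 + (1−p)·(-78000) = -24526
180000p − 78000 = -24526
p = (-24526 + 78000) / 180000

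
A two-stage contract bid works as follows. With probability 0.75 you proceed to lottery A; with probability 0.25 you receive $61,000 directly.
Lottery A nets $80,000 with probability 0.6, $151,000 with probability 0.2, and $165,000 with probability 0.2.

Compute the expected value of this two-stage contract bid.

$98,650

EV(A) = 0.6 × 80000 + 0.2 × 151000 + 0.2 × 165000 = 48000 + 30200 + 33000 = 111200
Branch B: 61000 (certain)
Overall = 0.75 × 111200 + 0.25 × 61000 = 83400 + 15250 = 98650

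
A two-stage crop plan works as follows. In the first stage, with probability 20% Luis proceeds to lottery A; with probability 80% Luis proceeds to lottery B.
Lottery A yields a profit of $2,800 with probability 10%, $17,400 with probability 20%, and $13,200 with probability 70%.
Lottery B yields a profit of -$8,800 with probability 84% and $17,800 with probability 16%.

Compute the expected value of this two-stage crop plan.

-$1,035.20

EV(A) = 0.1 × 2800 + 0.2 × 17400 + 0.7 × 13200 = 280 + 3480 + 9240 = 13000
EV(B) = 0.84 × (-8800) + 0.16 × 17800 = -7392 + 2848 = -4544
Overall = 0.2 × 13000 + 0.8 × (-4544) = 2600 − 3635.2 = -1035.2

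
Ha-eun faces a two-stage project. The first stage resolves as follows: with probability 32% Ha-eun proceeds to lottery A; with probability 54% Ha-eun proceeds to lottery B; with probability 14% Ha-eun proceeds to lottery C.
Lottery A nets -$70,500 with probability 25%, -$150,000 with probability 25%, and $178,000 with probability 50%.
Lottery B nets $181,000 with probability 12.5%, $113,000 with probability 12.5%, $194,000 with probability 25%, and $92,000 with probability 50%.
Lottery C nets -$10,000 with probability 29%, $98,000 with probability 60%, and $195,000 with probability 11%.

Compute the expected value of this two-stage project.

EV(A) = 0.25 × (-70500) + 0.25 × (-150000) + 0.5 × 178000 = -17625 − 37500 + 89000 = 33875
EV(B) = 0.125 × 181000 + 0.125 × 113000 + 0.25 × 194000 + 0.5 × 92000 = 22625 + 14125 + 48500 + 46000 = 131250
EV(C) = 0.29 × (-10000) + 0.6 × 98000 + 0.11 × 195000 = -2900 + 58800 + 21450 = 77350
Overall = 0.32 × 33875 + 0.54 × 131250 + 0.14 × 77350 = 10840 + 70875 + 10829 = 92544

$92,544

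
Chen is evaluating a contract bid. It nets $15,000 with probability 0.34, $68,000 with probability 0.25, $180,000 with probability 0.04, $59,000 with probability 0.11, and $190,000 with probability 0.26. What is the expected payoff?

EV = 0.34 × 15000 + 0.25 × 68000 + 0.04 × 180000 + 0.11 × 59000 + 0.26 × 190000 = 5100 + 17000 + 7200 + 6490 + 49400 = 85190

$85,190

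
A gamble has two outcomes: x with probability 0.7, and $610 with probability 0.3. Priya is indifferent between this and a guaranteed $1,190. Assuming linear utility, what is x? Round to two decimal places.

x = $1,438.57

0.7·x + 0.3·610 = 1190
0.7·x = 1190 − 183 = 1007
x = 1007 / 0.7 = 1438.5714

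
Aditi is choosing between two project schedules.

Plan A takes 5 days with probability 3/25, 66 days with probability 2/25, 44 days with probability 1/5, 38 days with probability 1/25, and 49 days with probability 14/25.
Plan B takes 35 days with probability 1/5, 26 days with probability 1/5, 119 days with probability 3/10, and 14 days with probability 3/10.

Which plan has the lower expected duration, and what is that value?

Plan A (43.64 days)

Plan A = 3/25 × 5 + 2/25 × 66 + 1/5 × 44 + 1/25 × 38 + 14/25 × 49 = 0.6 + 5.28 + 8.8 + 1.52 + 27.44 = 43.64
Plan B = 1/5 × 35 + 1/5 × 26 + 3/10 × 119 + 3/10 × 14 = 7 + 5.2 + 35.7 + 4.2 = 52.1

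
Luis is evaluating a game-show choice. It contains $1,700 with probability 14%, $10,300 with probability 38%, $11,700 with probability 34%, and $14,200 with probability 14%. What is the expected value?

EV = 0.14 × 1700 + 0.38 × 10300 + 0.34 × 11700 + 0.14 × 14200 = 238 + 3914 + 3978 + 1988 = 10118

$10,118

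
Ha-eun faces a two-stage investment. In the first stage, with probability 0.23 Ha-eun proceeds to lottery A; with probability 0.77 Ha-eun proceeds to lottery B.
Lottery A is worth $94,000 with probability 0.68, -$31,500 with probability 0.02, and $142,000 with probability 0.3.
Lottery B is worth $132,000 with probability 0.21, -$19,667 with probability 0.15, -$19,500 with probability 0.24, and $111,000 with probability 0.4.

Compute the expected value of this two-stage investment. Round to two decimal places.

EV(A) = 0.68 × 94000 + 0.02 × (-31500) + 0.3 × 142000 = 63920 − 630 + 42600 = 105890
EV(B) = 0.21 × 132000 + 0.15 × (-19667) + 0.24 × (-19500) + 0.4 × 111000 = 27720 − 2950.05 − 4680 + 44400 = 64489.95
Overall = 0.23 × 105890 + 0.77 × 64489.95 = 24354.7 + 49657.2615 = 74011.9615

$74,011.96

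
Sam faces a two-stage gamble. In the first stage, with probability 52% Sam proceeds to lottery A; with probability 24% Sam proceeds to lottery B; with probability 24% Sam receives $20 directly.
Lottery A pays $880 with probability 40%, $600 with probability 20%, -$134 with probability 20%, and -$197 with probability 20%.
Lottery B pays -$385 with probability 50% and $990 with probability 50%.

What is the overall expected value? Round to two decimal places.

$288.42

EV(A) = 0.4 × 880 + 0.2 × 600 + 0.2 × (-134) + 0.2 × (-197) = 352 + 120 − 26.8 − 39.4 = 405.8
EV(B) = 0.5 × (-385) + 0.5 × 990 = -192.5 + 495 = 302.5
Branch C: 20 (certain)
Overall = 0.52 × 405.8 + 0.24 × 302.5 + 0.24 × 20 = 211.016 + 72.6 + 4.8 = 288.416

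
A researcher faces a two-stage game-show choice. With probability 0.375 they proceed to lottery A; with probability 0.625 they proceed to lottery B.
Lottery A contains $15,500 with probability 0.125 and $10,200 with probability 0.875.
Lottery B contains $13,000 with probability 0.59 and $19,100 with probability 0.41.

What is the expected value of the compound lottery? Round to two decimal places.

$13,761.56

EV(A) = 0.125 × 15500 + 0.875 × 10200 = 1937.5 + 8925 = 10862.5
EV(B) = 0.59 × 13000 + 0.41 × 19100 = 7670 + 7831 = 15501
Overall = 0.375 × 10862.5 + 0.625 × 15501 = 4073.4375 + 9688.125 = 13761.5625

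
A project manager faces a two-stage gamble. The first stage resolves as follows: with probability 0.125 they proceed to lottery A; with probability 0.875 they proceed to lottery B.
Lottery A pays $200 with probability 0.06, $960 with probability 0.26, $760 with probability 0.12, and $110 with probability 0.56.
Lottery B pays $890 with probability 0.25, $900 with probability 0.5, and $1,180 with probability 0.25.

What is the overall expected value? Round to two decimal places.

$898.36

EV(A) = 0.06 × 200 + 0.26 × 960 + 0.12 × 760 + 0.56 × 110 = 12 + 249.6 + 91.2 + 61.6 = 414.4
EV(B) = 0.25 × 890 + 0.5 × 900 + 0.25 × 1180 = 222.5 + 450 + 295 = 967.5
Overall = 0.125 × 414.4 + 0.875 × 967.5 = 51.8 + 846.5625 = 898.3625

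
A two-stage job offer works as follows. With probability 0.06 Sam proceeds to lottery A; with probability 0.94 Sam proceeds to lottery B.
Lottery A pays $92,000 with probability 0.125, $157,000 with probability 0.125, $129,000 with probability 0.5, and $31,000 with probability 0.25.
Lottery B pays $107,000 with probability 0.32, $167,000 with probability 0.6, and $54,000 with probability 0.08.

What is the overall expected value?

$136,636.90

EV(A) = 0.125 × 92000 + 0.125 × 157000 + 0.5 × 129000 + 0.25 × 31000 = 11500 + 19625 + 64500 + 7750 = 103375
EV(B) = 0.32 × 107000 + 0.6 × 167000 + 0.08 × 54000 = 34240 + 100200 + 4320 = 138760
Overall = 0.06 × 103375 + 0.94 × 138760 = 6202.5 + 130434.4 = 136636.9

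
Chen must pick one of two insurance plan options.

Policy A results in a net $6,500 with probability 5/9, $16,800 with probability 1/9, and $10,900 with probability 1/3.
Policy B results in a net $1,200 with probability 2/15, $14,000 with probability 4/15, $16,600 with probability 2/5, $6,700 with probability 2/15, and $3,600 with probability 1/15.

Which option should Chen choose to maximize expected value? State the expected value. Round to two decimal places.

Policy B ($11,666.67)

Policy A = 5/9 × 6500 + 1/9 × 16800 + 1/3 × 10900 = 3611.1111 + 1866.6667 + 3633.3333 = 9111.1111
Policy B = 2/15 × 1200 + 4/15 × 14000 + 2/5 × 16600 + 2/15 × 6700 + 1/15 × 3600 = 160 + 3733.3333 + 6640 + 893.3333 + 240 = 11666.6667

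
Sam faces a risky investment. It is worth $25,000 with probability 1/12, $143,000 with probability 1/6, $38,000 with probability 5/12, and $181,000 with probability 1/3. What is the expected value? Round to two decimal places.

EV = 1/12 × 25000 + 1/6 × 143000 + 5/12 × 38000 + 1/3 × 181000 = 2083.3333 + 23833.3333 + 15833.3333 + 60333.3333 = 102083.3333

$102,083.33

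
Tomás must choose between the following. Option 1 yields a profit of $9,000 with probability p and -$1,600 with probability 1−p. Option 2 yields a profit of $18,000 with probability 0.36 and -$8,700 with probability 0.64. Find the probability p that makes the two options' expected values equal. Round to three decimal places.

p = 0.237

EV(Option 2) = 0.36 × 18000 + 0.64 × (-8700) = 6480 − 5568 = 912
p·9000 + (1−p)·(-1600) = 912
10600p − 1600 = 912
p = (912 + 1600) / 10600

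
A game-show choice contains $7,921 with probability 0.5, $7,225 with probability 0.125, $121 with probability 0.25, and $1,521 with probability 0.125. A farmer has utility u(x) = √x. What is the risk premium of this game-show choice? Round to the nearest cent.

E[u] = 0.5·√7921 + 0.125·√7225 + 0.25·√121 + 0.125·√1521 = 0.5·89 + 0.125·85 + 0.25·11 + 0.125·39 = 62.75
CE = (62.75)² = 3937.5625
Risk premium = EV − CE = 5084 − 3937.5625 = 1146.4375

$1,146.44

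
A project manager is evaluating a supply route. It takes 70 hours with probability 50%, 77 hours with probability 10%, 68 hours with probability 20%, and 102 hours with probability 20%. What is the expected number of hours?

EV = 0.5 × 70 + 0.1 × 77 + 0.2 × 68 + 0.2 × 102 = 35 + 7.7 + 13.6 + 20.4 = 76.7

76.7 hours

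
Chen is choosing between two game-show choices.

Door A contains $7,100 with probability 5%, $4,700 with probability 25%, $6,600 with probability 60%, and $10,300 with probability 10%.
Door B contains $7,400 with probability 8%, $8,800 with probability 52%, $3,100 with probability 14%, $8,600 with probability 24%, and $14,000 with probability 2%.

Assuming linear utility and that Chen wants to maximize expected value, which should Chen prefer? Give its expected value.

Door A = 0.05 × 7100 + 0.25 × 4700 + 0.6 × 6600 + 0.1 × 10300 = 355 + 1175 + 3960 + 1030 = 6520
Door B = 0.08 × 7400 + 0.52 × 8800 + 0.14 × 3100 + 0.24 × 8600 + 0.02 × 14000 = 592 + 4576 + 434 + 2064 + 280 = 7946

Door B ($7,946)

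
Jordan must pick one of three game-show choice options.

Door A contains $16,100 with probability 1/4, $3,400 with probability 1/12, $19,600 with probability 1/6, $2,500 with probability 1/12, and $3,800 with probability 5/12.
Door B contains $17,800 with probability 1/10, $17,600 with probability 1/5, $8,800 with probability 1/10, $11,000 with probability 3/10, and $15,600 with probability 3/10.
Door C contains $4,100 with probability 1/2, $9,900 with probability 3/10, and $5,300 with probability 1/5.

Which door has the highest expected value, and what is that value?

Door B ($14,160)

Door A = 1/4 × 16100 + 1/12 × 3400 + 1/6 × 19600 + 1/12 × 2500 + 5/12 × 3800 = 4025 + 283.3333 + 3266.6667 + 208.3333 + 1583.3333 = 9366.6667
Door B = 1/10 × 17800 + 1/5 × 17600 + 1/10 × 8800 + 3/10 × 11000 + 3/10 × 15600 = 1780 + 3520 + 880 + 3300 + 4680 = 14160
Door C = 1/2 × 4100 + 3/10 × 9900 + 1/5 × 5300 = 2050 + 2970 + 1060 = 6080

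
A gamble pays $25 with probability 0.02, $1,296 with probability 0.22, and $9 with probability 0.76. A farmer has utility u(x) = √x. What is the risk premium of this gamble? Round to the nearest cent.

$186.37

E[u] = 0.02·√25 + 0.22·√1296 + 0.76·√9 = 0.02·5 + 0.22·36 + 0.76·3 = 10.3
CE = (10.3)² = 106.09
Risk premium = EV − CE = 292.46 − 106.09 = 186.37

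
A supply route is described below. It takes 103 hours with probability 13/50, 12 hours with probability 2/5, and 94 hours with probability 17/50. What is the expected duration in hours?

63.54 hours

EV = 13/50 × 103 + 2/5 × 12 + 17/50 × 94 = 26.78 + 4.8 + 31.96 = 63.54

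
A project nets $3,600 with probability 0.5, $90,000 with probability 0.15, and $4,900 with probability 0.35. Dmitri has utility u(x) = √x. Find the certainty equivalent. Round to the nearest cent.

$9,900.25

E[u] = 0.5·√3600 + 0.15·√90000 + 0.35·√4900 = 0.5·60 + 0.15·300 + 0.35·70 = 99.5
CE = (99.5)² = 9900.25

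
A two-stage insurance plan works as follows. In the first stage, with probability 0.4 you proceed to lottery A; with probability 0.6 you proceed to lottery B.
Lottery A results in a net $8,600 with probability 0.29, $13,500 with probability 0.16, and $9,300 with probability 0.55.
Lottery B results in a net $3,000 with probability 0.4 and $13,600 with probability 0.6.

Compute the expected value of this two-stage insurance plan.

EV(A) = 0.29 × 8600 + 0.16 × 13500 + 0.55 × 9300 = 2494 + 2160 + 5115 = 9769
EV(B) = 0.4 × 3000 + 0.6 × 13600 = 1200 + 8160 = 9360
Overall = 0.4 × 9769 + 0.6 × 9360 = 3907.6 + 5616 = 9523.6

$9,523.60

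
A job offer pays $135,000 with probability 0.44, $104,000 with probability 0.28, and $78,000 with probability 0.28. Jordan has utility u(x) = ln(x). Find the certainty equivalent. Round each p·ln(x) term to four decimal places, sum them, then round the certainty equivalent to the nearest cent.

E[u] = 0.44·ln(135000) + 0.28·ln(104000) + 0.28·ln(78000) = 5.1977 + 3.2346 + 3.1540 = 11.5863
CE = e^11.5863 ≈ 107613.35

$107,613.35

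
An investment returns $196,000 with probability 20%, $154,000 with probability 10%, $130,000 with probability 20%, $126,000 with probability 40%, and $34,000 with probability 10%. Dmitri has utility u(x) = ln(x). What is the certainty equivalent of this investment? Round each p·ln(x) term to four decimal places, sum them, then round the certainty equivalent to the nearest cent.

$123,970.63

E[u] = 0.2·ln(196000) + 0.1·ln(154000) + 0.2·ln(130000) + 0.4·ln(126000) + 0.1·ln(34000) = 2.4372 + 1.1945 + 2.3551 + 4.6976 + 1.0434 = 11.7278
CE = e^11.7278 ≈ 123970.63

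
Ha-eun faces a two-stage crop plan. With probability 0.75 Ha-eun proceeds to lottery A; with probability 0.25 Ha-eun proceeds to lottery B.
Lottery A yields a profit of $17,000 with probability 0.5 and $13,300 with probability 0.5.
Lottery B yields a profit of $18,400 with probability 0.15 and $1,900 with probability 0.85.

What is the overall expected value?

$12,456.25

EV(A) = 0.5 × 17000 + 0.5 × 13300 = 8500 + 6650 = 15150
EV(B) = 0.15 × 18400 + 0.85 × 1900 = 2760 + 1615 = 4375
Overall = 0.75 × 15150 + 0.25 × 4375 = 11362.5 + 1093.75 = 12456.25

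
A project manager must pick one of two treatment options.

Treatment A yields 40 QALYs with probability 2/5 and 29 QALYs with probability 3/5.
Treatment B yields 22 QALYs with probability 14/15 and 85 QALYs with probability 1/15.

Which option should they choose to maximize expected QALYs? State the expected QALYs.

Treatment A = 2/5 × 40 + 3/5 × 29 = 16 + 17.4 = 33.4
Treatment B = 14/15 × 22 + 1/15 × 85 = 20.5333 + 5.6667 = 26.2

Treatment A (33.4 QALYs)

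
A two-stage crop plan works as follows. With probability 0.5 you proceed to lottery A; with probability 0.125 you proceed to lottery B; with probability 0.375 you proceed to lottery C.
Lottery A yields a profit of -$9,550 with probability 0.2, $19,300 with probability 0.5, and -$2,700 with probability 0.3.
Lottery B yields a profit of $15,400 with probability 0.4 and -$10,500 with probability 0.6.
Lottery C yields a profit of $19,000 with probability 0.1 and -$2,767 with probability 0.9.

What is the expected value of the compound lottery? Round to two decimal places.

$3,226.14

EV(A) = 0.2 × (-9550) + 0.5 × 19300 + 0.3 × (-2700) = -1910 + 9650 − 810 = 6930
EV(B) = 0.4 × 15400 + 0.6 × (-10500) = 6160 − 6300 = -140
EV(C) = 0.1 × 19000 + 0.9 × (-2767) = 1900 − 2490.3 = -590.3
Overall = 0.5 × 6930 + 0.125 × (-140) + 0.375 × (-590.3) = 3465 − 17.5 − 221.3625 = 3226.1375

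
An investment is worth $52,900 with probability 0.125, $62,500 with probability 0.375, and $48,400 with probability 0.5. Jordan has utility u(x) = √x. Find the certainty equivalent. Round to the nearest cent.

$54,056.25

E[u] = 0.125·√52900 + 0.375·√62500 + 0.5·√48400 = 0.125·230 + 0.375·250 + 0.5·220 = 232.5
CE = (232.5)² = 54056.25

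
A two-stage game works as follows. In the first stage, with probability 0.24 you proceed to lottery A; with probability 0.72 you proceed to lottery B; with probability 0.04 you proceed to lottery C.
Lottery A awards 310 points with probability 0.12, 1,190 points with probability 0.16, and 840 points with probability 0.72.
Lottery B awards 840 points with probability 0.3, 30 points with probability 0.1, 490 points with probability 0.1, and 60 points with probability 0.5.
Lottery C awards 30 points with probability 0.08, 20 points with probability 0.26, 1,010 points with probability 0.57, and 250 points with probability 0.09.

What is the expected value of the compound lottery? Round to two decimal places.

464.49 points

EV(A) = 0.12 × 310 + 0.16 × 1190 + 0.72 × 840 = 37.2 + 190.4 + 604.8 = 832.4
EV(B) = 0.3 × 840 + 0.1 × 30 + 0.1 × 490 + 0.5 × 60 = 252 + 3 + 49 + 30 = 334
EV(C) = 0.08 × 30 + 0.26 × 20 + 0.57 × 1010 + 0.09 × 250 = 2.4 + 5.2 + 575.7 + 22.5 = 605.8
Overall = 0.24 × 832.4 + 0.72 × 334 + 0.04 × 605.8 = 199.776 + 240.48 + 24.232 = 464.488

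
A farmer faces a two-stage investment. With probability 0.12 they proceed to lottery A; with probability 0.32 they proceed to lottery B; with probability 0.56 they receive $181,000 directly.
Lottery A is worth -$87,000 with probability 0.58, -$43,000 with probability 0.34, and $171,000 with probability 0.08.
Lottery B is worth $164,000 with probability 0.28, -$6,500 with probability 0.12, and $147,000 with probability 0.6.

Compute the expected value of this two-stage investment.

EV(A) = 0.58 × (-87000) + 0.34 × (-43000) + 0.08 × 171000 = -50460 − 14620 + 13680 = -51400
EV(B) = 0.28 × 164000 + 0.12 × (-6500) + 0.6 × 147000 = 45920 − 780 + 88200 = 133340
Branch C: 181000 (certain)
Overall = 0.12 × (-51400) + 0.32 × 133340 + 0.56 × 181000 = -6168 + 42668.8 + 101360 = 137860.8

$137,860.80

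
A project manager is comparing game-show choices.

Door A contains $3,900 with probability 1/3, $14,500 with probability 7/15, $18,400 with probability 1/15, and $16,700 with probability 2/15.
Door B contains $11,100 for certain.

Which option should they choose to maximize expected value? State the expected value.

Door A ($11,520)

Door A = 1/3 × 3900 + 7/15 × 14500 + 1/15 × 18400 + 2/15 × 16700 = 1300 + 6766.6667 + 1226.6667 + 2226.6667 = 11520
Door B: 11100 (certain)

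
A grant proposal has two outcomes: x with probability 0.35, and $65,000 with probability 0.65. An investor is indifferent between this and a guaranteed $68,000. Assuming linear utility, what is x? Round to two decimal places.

0.35·x + 0.65·65000 = 68000
0.35·x = 68000 − 42250 = 25750
x = 25750 / 0.35 = 73571.4286

x = $73,571.43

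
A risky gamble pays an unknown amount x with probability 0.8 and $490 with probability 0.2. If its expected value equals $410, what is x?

0.8·x + 0.2·490 = 410
0.8·x = 410 − 98 = 312
x = 312 / 0.8 = 390

x = $390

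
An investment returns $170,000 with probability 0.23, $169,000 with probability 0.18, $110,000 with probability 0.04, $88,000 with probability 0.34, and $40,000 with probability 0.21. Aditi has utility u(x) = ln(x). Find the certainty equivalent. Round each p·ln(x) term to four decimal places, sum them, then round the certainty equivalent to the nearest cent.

E[u] = 0.23·ln(170000) + 0.18·ln(169000) + 0.04·ln(110000) + 0.34·ln(88000) + 0.21·ln(40000) = 2.7700 + 2.1668 + 0.4643 + 3.8709 + 2.2253 = 11.4973
CE = e^11.4973 ≈ 98449.60

$98,449.60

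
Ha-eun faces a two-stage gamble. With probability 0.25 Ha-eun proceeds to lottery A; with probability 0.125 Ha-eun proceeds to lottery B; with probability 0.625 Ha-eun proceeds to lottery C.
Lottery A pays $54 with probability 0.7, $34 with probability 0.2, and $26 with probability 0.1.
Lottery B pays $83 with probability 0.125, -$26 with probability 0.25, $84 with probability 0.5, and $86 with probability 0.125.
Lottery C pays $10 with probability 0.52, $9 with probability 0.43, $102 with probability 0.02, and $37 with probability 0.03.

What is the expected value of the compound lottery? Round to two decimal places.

EV(A) = 0.7 × 54 + 0.2 × 34 + 0.1 × 26 = 37.8 + 6.8 + 2.6 = 47.2
EV(B) = 0.125 × 83 + 0.25 × (-26) + 0.5 × 84 + 0.125 × 86 = 10.375 − 6.5 + 42 + 10.75 = 56.625
EV(C) = 0.52 × 10 + 0.43 × 9 + 0.02 × 102 + 0.03 × 37 = 5.2 + 3.87 + 2.04 + 1.11 = 12.22
Overall = 0.25 × 47.2 + 0.125 × 56.625 + 0.625 × 12.22 = 11.8 + 7.078125 + 7.6375 = 26.515625

$26.52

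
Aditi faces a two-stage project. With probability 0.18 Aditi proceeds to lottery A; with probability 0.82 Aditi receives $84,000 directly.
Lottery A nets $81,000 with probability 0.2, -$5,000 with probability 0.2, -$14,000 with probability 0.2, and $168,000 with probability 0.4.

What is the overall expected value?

EV(A) = 0.2 × 81000 + 0.2 × (-5000) + 0.2 × (-14000) + 0.4 × 168000 = 16200 − 1000 − 2800 + 67200 = 79600
Branch B: 84000 (certain)
Overall = 0.18 × 79600 + 0.82 × 84000 = 14328 + 68880 = 83208

$83,208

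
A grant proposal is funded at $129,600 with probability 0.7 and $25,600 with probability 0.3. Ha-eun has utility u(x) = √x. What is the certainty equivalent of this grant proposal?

$90,000

E[u] = 0.7·√129600 + 0.3·√25600 = 0.7·360 + 0.3·160 = 300
CE = (300)² = 90000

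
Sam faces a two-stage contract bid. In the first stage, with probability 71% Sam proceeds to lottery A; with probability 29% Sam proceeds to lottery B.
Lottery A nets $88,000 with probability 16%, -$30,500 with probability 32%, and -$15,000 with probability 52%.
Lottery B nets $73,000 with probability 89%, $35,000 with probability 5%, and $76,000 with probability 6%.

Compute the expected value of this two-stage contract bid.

EV(A) = 0.16 × 88000 + 0.32 × (-30500) + 0.52 × (-15000) = 14080 − 9760 − 7800 = -3480
EV(B) = 0.89 × 73000 + 0.05 × 35000 + 0.06 × 76000 = 64970 + 1750 + 4560 = 71280
Overall = 0.71 × (-3480) + 0.29 × 71280 = -2470.8 + 20671.2 = 18200.4

$18,200.40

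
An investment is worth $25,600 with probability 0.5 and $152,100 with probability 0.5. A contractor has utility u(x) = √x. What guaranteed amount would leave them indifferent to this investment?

$75,625

E[u] = 0.5·√25600 + 0.5·√152100 = 0.5·160 + 0.5·390 = 275
CE = (275)² = 75625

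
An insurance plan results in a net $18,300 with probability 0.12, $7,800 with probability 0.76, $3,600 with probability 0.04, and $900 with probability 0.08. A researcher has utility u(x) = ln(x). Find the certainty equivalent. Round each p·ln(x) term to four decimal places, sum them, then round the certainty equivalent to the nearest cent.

E[u] = 0.12·ln(18300) + 0.76·ln(7800) + 0.04·ln(3600) + 0.08·ln(900) = 1.1778 + 6.8110 + 0.3275 + 0.5442 = 8.8605
CE = e^8.8605 ≈ 7048.01

$7,048.01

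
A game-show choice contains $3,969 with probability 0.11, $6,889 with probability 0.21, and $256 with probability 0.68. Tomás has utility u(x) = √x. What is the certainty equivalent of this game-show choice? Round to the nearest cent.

E[u] = 0.11·√3969 + 0.21·√6889 + 0.68·√256 = 0.11·63 + 0.21·83 + 0.68·16 = 35.24
CE = (35.24)² = 1241.8576

$1,241.86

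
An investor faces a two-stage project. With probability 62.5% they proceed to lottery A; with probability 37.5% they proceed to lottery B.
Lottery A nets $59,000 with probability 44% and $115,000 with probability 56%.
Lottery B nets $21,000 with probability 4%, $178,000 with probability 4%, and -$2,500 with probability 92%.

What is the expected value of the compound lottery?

$58,597.50

EV(A) = 0.44 × 59000 + 0.56 × 115000 = 25960 + 64400 = 90360
EV(B) = 0.04 × 21000 + 0.04 × 178000 + 0.92 × (-2500) = 840 + 7120 − 2300 = 5660
Overall = 0.625 × 90360 + 0.375 × 5660 = 56475 + 2122.5 = 58597.5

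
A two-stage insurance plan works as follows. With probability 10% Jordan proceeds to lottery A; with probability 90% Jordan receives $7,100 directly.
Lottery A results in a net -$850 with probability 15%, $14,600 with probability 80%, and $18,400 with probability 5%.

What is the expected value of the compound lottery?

EV(A) = 0.15 × (-850) + 0.8 × 14600 + 0.05 × 18400 = -127.5 + 11680 + 920 = 12472.5
Branch B: 7100 (certain)
Overall = 0.1 × 12472.5 + 0.9 × 7100 = 1247.25 + 6390 = 7637.25

$7,637.25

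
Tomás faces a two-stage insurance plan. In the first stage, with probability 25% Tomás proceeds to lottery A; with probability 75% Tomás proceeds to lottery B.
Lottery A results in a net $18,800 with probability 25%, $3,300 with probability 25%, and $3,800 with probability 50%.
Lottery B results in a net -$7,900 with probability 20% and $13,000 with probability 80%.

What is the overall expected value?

$8,471.25

EV(A) = 0.25 × 18800 + 0.25 × 3300 + 0.5 × 3800 = 4700 + 825 + 1900 = 7425
EV(B) = 0.2 × (-7900) + 0.8 × 13000 = -1580 + 10400 = 8820
Overall = 0.25 × 7425 + 0.75 × 8820 = 1856.25 + 6615 = 8471.25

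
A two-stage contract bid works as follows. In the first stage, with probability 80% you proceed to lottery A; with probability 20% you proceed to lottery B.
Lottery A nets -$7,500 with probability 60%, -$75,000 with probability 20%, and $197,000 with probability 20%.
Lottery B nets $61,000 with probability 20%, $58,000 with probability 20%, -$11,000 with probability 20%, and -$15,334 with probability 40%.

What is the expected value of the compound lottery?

$19,013.28

EV(A) = 0.6 × (-7500) + 0.2 × (-75000) + 0.2 × 197000 = -4500 − 15000 + 39400 = 19900
EV(B) = 0.2 × 61000 + 0.2 × 58000 + 0.2 × (-11000) + 0.4 × (-15334) = 12200 + 11600 − 2200 − 6133.6 = 15466.4
Overall = 0.8 × 19900 + 0.2 × 15466.4 = 15920 + 3093.28 = 19013.28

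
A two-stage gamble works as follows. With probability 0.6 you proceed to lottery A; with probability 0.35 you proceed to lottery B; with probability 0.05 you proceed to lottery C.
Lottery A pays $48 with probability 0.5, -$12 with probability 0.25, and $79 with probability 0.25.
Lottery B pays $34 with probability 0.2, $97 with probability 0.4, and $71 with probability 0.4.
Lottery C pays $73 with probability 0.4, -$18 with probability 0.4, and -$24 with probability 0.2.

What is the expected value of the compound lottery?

$51.21

EV(A) = 0.5 × 48 + 0.25 × (-12) + 0.25 × 79 = 24 − 3 + 19.75 = 40.75
EV(B) = 0.2 × 34 + 0.4 × 97 + 0.4 × 71 = 6.8 + 38.8 + 28.4 = 74
EV(C) = 0.4 × 73 + 0.4 × (-18) + 0.2 × (-24) = 29.2 − 7.2 − 4.8 = 17.2
Overall = 0.6 × 40.75 + 0.35 × 74 + 0.05 × 17.2 = 24.45 + 25.9 + 0.86 = 51.21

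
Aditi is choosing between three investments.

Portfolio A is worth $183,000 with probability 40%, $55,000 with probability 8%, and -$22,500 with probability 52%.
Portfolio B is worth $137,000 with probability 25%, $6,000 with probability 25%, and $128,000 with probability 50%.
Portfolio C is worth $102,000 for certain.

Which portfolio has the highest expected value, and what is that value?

Portfolio A = 0.4 × 183000 + 0.08 × 55000 + 0.52 × (-22500) = 73200 + 4400 − 11700 = 65900
Portfolio B = 0.25 × 137000 + 0.25 × 6000 + 0.5 × 128000 = 34250 + 1500 + 64000 = 99750
Portfolio C: 102000 (certain)

Portfolio C ($102,000)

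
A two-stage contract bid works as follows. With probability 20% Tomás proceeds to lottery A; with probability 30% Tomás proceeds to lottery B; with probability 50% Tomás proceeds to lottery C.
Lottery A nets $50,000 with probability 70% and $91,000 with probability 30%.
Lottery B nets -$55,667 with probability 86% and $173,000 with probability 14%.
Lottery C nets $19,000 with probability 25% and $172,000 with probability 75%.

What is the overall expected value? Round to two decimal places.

$72,238.91

EV(A) = 0.7 × 50000 + 0.3 × 91000 = 35000 + 27300 = 62300
EV(B) = 0.86 × (-55667) + 0.14 × 173000 = -47873.62 + 24220 = -23653.62
EV(C) = 0.25 × 19000 + 0.75 × 172000 = 4750 + 129000 = 133750
Overall = 0.2 × 62300 + 0.3 × (-23653.62) + 0.5 × 133750 = 12460 − 7096.086 + 66875 = 72238.914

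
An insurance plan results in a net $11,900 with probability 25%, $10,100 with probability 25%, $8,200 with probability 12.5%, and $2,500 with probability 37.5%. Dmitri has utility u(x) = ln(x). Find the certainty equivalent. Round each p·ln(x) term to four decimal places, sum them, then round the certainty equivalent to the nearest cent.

E[u] = 0.25·ln(11900) + 0.25·ln(10100) + 0.125·ln(8200) + 0.375·ln(2500) = 2.3461 + 2.3051 + 1.1265 + 2.9340 = 8.7117
CE = e^8.7117 ≈ 6073.56

$6,073.56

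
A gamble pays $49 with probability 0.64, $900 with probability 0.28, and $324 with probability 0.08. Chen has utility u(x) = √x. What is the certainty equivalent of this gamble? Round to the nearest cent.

$205.06

E[u] = 0.64·√49 + 0.28·√900 + 0.08·√324 = 0.64·7 + 0.28·30 + 0.08·18 = 14.32
CE = (14.32)² = 205.0624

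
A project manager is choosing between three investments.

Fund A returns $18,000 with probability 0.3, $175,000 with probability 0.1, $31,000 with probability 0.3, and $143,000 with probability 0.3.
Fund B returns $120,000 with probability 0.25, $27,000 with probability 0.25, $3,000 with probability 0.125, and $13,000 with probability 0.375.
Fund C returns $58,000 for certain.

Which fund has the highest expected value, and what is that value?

Fund A ($75,100)

Fund A = 0.3 × 18000 + 0.1 × 175000 + 0.3 × 31000 + 0.3 × 143000 = 5400 + 17500 + 9300 + 42900 = 75100
Fund B = 0.25 × 120000 + 0.25 × 27000 + 0.125 × 3000 + 0.375 × 13000 = 30000 + 6750 + 375 + 4875 = 42000
Fund C: 58000 (certain)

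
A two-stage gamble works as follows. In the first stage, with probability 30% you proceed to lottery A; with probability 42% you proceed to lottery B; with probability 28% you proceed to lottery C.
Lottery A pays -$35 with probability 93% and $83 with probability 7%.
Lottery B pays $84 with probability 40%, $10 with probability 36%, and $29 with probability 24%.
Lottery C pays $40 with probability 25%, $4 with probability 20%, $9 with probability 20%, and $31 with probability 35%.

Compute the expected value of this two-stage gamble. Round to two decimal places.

EV(A) = 0.93 × (-35) + 0.07 × 83 = -32.55 + 5.81 = -26.74
EV(B) = 0.4 × 84 + 0.36 × 10 + 0.24 × 29 = 33.6 + 3.6 + 6.96 = 44.16
EV(C) = 0.25 × 40 + 0.2 × 4 + 0.2 × 9 + 0.35 × 31 = 10 + 0.8 + 1.8 + 10.85 = 23.45
Overall = 0.3 × (-26.74) + 0.42 × 44.16 + 0.28 × 23.45 = -8.022 + 18.5472 + 6.566 = 17.0912

$17.09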